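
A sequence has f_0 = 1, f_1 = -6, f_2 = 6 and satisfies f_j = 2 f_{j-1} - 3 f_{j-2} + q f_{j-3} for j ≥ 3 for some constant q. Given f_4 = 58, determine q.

f_3 = 30 + q
f_4 = 42 - 4q
So 42 - 4q = 58, giving q = -4.

-4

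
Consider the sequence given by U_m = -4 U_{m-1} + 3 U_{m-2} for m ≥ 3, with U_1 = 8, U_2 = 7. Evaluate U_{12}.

7541077

U_3 = -4(7) + 3(8) = -4
U_4 = -4(-4) + 3(7) = 37
U_5 = -4(37) + 3(-4) = -160
U_6 = -4(-160) + 3(37) = 751
U_7 = -4(751) + 3(-160) = -3484
U_8 = -4(-3484) + 3(751) = 16189
U_9 = -4(16189) + 3(-3484) = -75208
U_{10} = -4(-75208) + 3(16189) = 349399
U_{11} = -4(349399) + 3(-75208) = -1623220
U_{12} = -4(-1623220) + 3(349399) = 7541077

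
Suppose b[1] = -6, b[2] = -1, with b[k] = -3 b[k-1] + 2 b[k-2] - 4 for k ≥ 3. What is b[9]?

b[3] = -3·(-1) + 2·(-6) - 4 = -13
b[4] = -3·(-13) + 2·(-1) - 4 = 33
b[5] = -3·33 + 2·(-13) - 4 = -129
b[6] = -3·(-129) + 2·33 - 4 = 449
b[7] = -3·449 + 2·(-129) - 4 = -1609
b[8] = -3·(-1609) + 2·449 - 4 = 5721
b[9] = -3·5721 + 2·(-1609) - 4 = -20385

-20385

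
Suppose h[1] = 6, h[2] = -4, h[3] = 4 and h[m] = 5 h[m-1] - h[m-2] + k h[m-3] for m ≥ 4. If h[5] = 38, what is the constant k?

h[4] = 24 + 6k
h[5] = 116 + 26k
So 116 + 26k = 38, giving k = -3.

-3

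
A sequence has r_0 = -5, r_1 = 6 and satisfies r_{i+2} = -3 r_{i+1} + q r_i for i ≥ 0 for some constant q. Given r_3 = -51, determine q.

-5

r_2 = -18 - 5q
r_3 = 54 + 21q
So 54 + 21q = -51, giving q = -5.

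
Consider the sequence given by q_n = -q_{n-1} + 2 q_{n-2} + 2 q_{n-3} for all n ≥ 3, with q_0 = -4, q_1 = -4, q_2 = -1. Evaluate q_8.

41

q_3 = -(-1) + 2(-4) + 2(-4) = -15
q_4 = -(-15) + 2(-1) + 2(-4) = 5
q_5 = -5 + 2(-15) + 2(-1) = -37
q_6 = -(-37) + 2(5) + 2(-15) = 17
q_7 = -17 + 2(-37) + 2(5) = -81
q_8 = -(-81) + 2(17) + 2(-37) = 41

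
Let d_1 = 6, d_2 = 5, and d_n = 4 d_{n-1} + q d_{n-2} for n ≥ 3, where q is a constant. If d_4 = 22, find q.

d_3 = 20 + 6q
d_4 = 80 + 29q
So 80 + 29q = 22, giving q = -2.

-2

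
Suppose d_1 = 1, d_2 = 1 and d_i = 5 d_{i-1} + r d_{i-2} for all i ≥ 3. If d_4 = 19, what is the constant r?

d_3 = 5 + r
d_4 = 25 + 6r
So 25 + 6r = 19, giving r = -1.

-1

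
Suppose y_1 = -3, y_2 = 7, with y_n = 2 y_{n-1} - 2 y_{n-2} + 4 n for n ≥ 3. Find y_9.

y_3 = 2(7) - 2(-3) + 12 = 32
y_4 = 2(32) - 2(7) + 16 = 66
y_5 = 2(66) - 2(32) + 20 = 88
y_6 = 2(88) - 2(66) + 24 = 68
y_7 = 2(68) - 2(88) + 28 = -12
y_8 = 2(-12) - 2(68) + 32 = -128
y_9 = 2(-128) - 2(-12) + 36 = -196

-196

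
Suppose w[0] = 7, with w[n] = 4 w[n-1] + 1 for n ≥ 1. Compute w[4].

w[1] = 4(7) + 1 = 29
w[2] = 4(29) + 1 = 117
w[3] = 4(117) + 1 = 469
w[4] = 4(469) + 1 = 1877

1877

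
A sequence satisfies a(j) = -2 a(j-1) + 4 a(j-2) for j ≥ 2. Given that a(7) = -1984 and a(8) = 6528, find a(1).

5

Rearranging, a(j-2) = (a(j) + 2 a(j-1)) / 4.
a(6) = (6528 + 2*(-1984)) / 4 = 2560/4 = 640
a(5) = (-1984 + 2*640) / 4 = -704/4 = -176
a(4) = (640 + 2*(-176)) / 4 = 288/4 = 72
a(3) = (-176 + 2*72) / 4 = -32/4 = -8
a(2) = (72 + 2*(-8)) / 4 = 56/4 = 14
a(1) = (-8 + 2*14) / 4 = 20/4 = 5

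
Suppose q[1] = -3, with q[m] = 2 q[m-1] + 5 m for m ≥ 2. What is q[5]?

157

q[2] = 2*(-3) + 10 = 4
q[3] = 2*4 + 15 = 23
q[4] = 2*23 + 20 = 66
q[5] = 2*66 + 25 = 157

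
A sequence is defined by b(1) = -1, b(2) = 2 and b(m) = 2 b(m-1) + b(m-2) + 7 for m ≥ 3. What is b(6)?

b(3) = 2·2 + (-1) + 7 = 10
b(4) = 2·10 + 2 + 7 = 29
b(5) = 2·29 + 10 + 7 = 75
b(6) = 2·75 + 29 + 7 = 186

186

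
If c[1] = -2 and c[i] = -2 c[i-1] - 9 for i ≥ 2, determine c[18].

-131075

The fixed point is -9/(1 + 2) = -3, so c[i] + 3 = -2(c[i-1] + 3).
Hence c[i] = 1·(-2)^{i-1} - 3.
c[18] = 1·(-2)^{17} - 3 = 1·-131072 - 3 = -131075.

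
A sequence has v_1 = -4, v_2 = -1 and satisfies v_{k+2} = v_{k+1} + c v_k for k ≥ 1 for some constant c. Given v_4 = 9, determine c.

v_3 = -1 - 4c
v_4 = -1 - 5c
So -1 - 5c = 9, giving c = -2.

-2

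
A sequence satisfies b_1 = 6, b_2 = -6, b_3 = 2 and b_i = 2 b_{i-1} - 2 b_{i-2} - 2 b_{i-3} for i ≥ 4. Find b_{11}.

b_4 = 2·2 - 2·(-6) - 2·6 = 4
b_5 = 2·4 - 2·2 - 2·(-6) = 16
b_6 = 2·16 - 2·4 - 2·2 = 20
b_7 = 2·20 - 2·16 - 2·4 = 0
b_8 = 2·0 - 2·20 - 2·16 = -72
b_9 = 2·(-72) - 2·0 - 2·20 = -184
b_{10} = 2·(-184) - 2·(-72) - 2·0 = -224
b_{11} = 2·(-224) - 2·(-184) - 2·(-72) = 64

64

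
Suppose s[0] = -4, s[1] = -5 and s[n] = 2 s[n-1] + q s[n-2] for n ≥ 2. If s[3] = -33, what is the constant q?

1

s[2] = -10 - 4q
s[3] = -20 - 13q
So -20 - 13q = -33, giving q = 1.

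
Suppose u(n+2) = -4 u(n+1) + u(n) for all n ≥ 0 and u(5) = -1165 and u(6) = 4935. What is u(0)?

-5

Rearranging, u(n-2) = u(n) + 4 u(n-1).
u(4) = 4935 + 4(-1165) = 275
u(3) = -1165 + 4(275) = -65
u(2) = 275 + 4(-65) = 15
u(1) = -65 + 4(15) = -5
u(0) = 15 + 4(-5) = -5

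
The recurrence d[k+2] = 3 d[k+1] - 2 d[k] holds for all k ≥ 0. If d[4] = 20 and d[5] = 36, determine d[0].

Rearranging, d[k-2] = (d[k] - 3 d[k-1]) / -2.
d[3] = (36 - 3(20)) / -2 = -24/-2 = 12
d[2] = (20 - 3(12)) / -2 = -16/-2 = 8
d[1] = (12 - 3(8)) / -2 = -12/-2 = 6
d[0] = (8 - 3(6)) / -2 = -10/-2 = 5

5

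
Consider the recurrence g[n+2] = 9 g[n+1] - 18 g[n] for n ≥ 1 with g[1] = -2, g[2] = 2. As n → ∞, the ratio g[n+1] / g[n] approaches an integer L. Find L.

6

The characteristic equation is r^2 - 9r + 18 = 0, which factors as (r - 6)(r - 3) = 0.
So the roots are 6 and 3. Since |6| > |3| and the coefficient of 6^n is non-zero, the ratio tends to 6.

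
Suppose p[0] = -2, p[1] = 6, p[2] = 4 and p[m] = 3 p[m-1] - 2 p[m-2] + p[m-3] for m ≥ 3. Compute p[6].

-34

p[3] = 3·4 - 2·6 + (-2) = -2
p[4] = 3·(-2) - 2·4 + 6 = -8
p[5] = 3·(-8) - 2·(-2) + 4 = -16
p[6] = 3·(-16) - 2·(-8) + (-2) = -34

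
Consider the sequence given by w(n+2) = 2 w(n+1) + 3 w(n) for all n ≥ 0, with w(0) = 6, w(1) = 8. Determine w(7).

w(2) = 2(8) + 3(6) = 34
w(3) = 2(34) + 3(8) = 92
w(4) = 2(92) + 3(34) = 286
w(5) = 2(286) + 3(92) = 848
w(6) = 2(848) + 3(286) = 2554
w(7) = 2(2554) + 3(848) = 7652

7652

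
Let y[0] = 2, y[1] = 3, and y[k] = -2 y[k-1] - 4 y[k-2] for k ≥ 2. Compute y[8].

y[2] = -2(3) - 4(2) = -14
y[3] = -2(-14) - 4(3) = 16
y[4] = -2(16) - 4(-14) = 24
y[5] = -2(24) - 4(16) = -112
y[6] = -2(-112) - 4(24) = 128
y[7] = -2(128) - 4(-112) = 192
y[8] = -2(192) - 4(128) = -896

-896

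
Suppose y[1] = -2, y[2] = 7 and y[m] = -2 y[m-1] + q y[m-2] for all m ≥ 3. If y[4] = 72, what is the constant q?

4

y[3] = -14 - 2q
y[4] = 28 + 11q
So 28 + 11q = 72, giving q = 4.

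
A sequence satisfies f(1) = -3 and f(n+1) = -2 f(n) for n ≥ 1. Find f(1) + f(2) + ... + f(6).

f(2) = -2(-3) = 6
f(3) = -2(6) = -12
f(4) = -2(-12) = 24
f(5) = -2(24) = -48
f(6) = -2(-48) = 96
Sum = (-3) + 6 + (-12) + 24 + (-48) + 96 = 63

63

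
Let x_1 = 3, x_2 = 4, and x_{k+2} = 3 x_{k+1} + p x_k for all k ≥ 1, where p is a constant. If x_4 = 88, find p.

4

x_3 = 12 + 3p
x_4 = 36 + 13p
So 36 + 13p = 88, giving p = 4.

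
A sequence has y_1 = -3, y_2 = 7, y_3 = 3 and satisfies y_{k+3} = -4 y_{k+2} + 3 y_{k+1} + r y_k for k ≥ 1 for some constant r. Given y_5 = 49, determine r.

4

y_4 = 9 - 3r
y_5 = -27 + 19r
So -27 + 19r = 49, giving r = 4.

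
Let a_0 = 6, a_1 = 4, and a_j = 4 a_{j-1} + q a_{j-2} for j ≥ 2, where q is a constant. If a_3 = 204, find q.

a_2 = 16 + 6q
a_3 = 64 + 28q
So 64 + 28q = 204, giving q = 5.

5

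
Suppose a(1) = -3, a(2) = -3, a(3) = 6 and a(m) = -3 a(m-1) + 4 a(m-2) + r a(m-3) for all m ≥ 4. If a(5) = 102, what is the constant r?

a(4) = -30 - 3r
a(5) = 114 + 6r
So 114 + 6r = 102, giving r = -2.

-2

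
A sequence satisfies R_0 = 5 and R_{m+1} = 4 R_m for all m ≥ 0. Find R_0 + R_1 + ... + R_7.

109225

R_1 = 4*5 = 20
R_2 = 4*20 = 80
R_3 = 4*80 = 320
R_4 = 4*320 = 1280
R_5 = 4*1280 = 5120
R_6 = 4*5120 = 20480
R_7 = 4*20480 = 81920
Sum = 5 + 20 + 80 + 320 + 1280 + 5120 + 20480 + 81920 = 109225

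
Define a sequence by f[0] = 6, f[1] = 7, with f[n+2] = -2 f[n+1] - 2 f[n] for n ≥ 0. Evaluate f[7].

-152

f[2] = -2*7 - 2*6 = -26
f[3] = -2*(-26) - 2*7 = 38
f[4] = -2*38 - 2*(-26) = -24
f[5] = -2*(-24) - 2*38 = -28
f[6] = -2*(-28) - 2*(-24) = 104
f[7] = -2*104 - 2*(-28) = -152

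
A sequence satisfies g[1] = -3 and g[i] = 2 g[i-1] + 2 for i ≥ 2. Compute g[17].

The fixed point is 2/(1 - 2) = -2, so g[i] + 2 = 2(g[i-1] + 2).
Hence g[i] = -1·2^{i-1} - 2.
g[17] = -1·2^{16} - 2 = -1·65536 - 2 = -65538.

-65538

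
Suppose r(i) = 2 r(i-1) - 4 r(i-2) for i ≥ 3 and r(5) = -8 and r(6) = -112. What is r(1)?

Rearranging, r(i-2) = (r(i) - 2 r(i-1)) / -4.
r(4) = (-112 - 2*(-8)) / -4 = -96/-4 = 24
r(3) = (-8 - 2*24) / -4 = -56/-4 = 14
r(2) = (24 - 2*14) / -4 = -4/-4 = 1
r(1) = (14 - 2*1) / -4 = 12/-4 = -3

-3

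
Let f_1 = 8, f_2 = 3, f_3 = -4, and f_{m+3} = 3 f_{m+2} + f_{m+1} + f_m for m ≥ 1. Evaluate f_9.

-640

f_4 = 3·(-4) + 3 + 8 = -1
f_5 = 3·(-1) + (-4) + 3 = -4
f_6 = 3·(-4) + (-1) + (-4) = -17
f_7 = 3·(-17) + (-4) + (-1) = -56
f_8 = 3·(-56) + (-17) + (-4) = -189
f_9 = 3·(-189) + (-56) + (-17) = -640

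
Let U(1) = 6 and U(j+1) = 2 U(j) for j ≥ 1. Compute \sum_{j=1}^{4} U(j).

90

U(2) = 2(6) = 12
U(3) = 2(12) = 24
U(4) = 2(24) = 48
Sum = 6 + 12 + 24 + 48 = 90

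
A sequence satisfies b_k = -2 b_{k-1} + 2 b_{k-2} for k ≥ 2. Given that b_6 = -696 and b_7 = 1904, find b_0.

3

Rearranging, b_{k-2} = (b_k + 2 b_{k-1}) / 2.
b_5 = (1904 + 2(-696)) / 2 = 512/2 = 256
b_4 = (-696 + 2(256)) / 2 = -184/2 = -92
b_3 = (256 + 2(-92)) / 2 = 72/2 = 36
b_2 = (-92 + 2(36)) / 2 = -20/2 = -10
b_1 = (36 + 2(-10)) / 2 = 16/2 = 8
b_0 = (-10 + 2(8)) / 2 = 6/2 = 3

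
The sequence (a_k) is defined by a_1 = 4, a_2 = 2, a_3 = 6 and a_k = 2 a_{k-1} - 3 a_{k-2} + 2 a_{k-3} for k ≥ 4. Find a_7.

-18

a_4 = 2·6 - 3·2 + 2·4 = 14
a_5 = 2·14 - 3·6 + 2·2 = 14
a_6 = 2·14 - 3·14 + 2·6 = -2
a_7 = 2·(-2) - 3·14 + 2·14 = -18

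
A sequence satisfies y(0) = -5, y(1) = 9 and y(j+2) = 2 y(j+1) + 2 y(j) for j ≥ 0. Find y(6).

y(2) = 2·9 + 2·(-5) = 8
y(3) = 2·8 + 2·9 = 34
y(4) = 2·34 + 2·8 = 84
y(5) = 2·84 + 2·34 = 236
y(6) = 2·236 + 2·84 = 640

640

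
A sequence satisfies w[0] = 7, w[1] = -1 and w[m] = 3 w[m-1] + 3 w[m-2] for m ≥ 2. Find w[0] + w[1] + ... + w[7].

w[2] = 3*(-1) + 3*7 = 18
w[3] = 3*18 + 3*(-1) = 51
w[4] = 3*51 + 3*18 = 207
w[5] = 3*207 + 3*51 = 774
w[6] = 3*774 + 3*207 = 2943
w[7] = 3*2943 + 3*774 = 11151
Sum = 7 + (-1) + 18 + 51 + 207 + 774 + 2943 + 11151 = 15150

15150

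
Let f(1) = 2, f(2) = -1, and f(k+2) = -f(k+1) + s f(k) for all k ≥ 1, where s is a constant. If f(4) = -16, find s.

5

f(3) = 1 + 2s
f(4) = -1 - 3s
So -1 - 3s = -16, giving s = 5.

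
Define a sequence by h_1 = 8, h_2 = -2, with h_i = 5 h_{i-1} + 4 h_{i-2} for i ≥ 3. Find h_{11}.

20481142

h_3 = 5·(-2) + 4·8 = 22
h_4 = 5·22 + 4·(-2) = 102
h_5 = 5·102 + 4·22 = 598
h_6 = 5·598 + 4·102 = 3398
h_7 = 5·3398 + 4·598 = 19382
h_8 = 5·19382 + 4·3398 = 110502
h_9 = 5·110502 + 4·19382 = 630038
h_{10} = 5·630038 + 4·110502 = 3592198
h_{11} = 5·3592198 + 4·630038 = 20481142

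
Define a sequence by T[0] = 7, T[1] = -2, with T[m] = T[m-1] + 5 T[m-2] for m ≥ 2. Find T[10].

T[2] = (-2) + 5·7 = 33
T[3] = 33 + 5·(-2) = 23
T[4] = 23 + 5·33 = 188
T[5] = 188 + 5·23 = 303
T[6] = 303 + 5·188 = 1243
T[7] = 1243 + 5·303 = 2758
T[8] = 2758 + 5·1243 = 8973
T[9] = 8973 + 5·2758 = 22763
T[10] = 22763 + 5·8973 = 67628

67628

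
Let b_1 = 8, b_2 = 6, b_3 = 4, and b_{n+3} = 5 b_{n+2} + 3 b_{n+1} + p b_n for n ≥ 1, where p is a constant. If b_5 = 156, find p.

b_4 = 38 + 8p
b_5 = 202 + 46p
So 202 + 46p = 156, giving p = -1.

-1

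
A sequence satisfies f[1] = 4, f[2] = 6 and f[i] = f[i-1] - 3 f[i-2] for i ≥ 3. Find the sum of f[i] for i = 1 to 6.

f[3] = 6 - 3*4 = -6
f[4] = (-6) - 3*6 = -24
f[5] = (-24) - 3*(-6) = -6
f[6] = (-6) - 3*(-24) = 66
Sum = 4 + 6 + (-6) + (-24) + (-6) + 66 = 40

40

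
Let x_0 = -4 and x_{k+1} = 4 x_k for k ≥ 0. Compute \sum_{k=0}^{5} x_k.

-5460

x_1 = 4*(-4) = -16
x_2 = 4*(-16) = -64
x_3 = 4*(-64) = -256
x_4 = 4*(-256) = -1024
x_5 = 4*(-1024) = -4096
Sum = (-4) + (-16) + (-64) + (-256) + (-1024) + (-4096) = -5460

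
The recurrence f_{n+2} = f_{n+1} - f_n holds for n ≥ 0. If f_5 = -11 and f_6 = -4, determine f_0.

-4

Rearranging, f_{n-2} = -(f_n - f_{n-1}).
f_4 = -(-4 - (-11)) = -7
f_3 = -(-11 - (-7)) = 4
f_2 = -(-7 - 4) = 11
f_1 = -(4 - 11) = 7
f_0 = -(11 - 7) = -4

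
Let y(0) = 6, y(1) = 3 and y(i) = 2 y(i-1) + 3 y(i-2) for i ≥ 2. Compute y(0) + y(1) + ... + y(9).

66429

y(2) = 2(3) + 3(6) = 24
y(3) = 2(24) + 3(3) = 57
y(4) = 2(57) + 3(24) = 186
y(5) = 2(186) + 3(57) = 543
y(6) = 2(543) + 3(186) = 1644
y(7) = 2(1644) + 3(543) = 4917
y(8) = 2(4917) + 3(1644) = 14766
y(9) = 2(14766) + 3(4917) = 44283
Sum = 6 + 3 + 24 + 57 + 186 + 543 + 1644 + 4917 + 14766 + 44283 = 66429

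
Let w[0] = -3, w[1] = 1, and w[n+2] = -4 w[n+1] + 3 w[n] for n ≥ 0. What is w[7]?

w[2] = -4*1 + 3*(-3) = -13
w[3] = -4*(-13) + 3*1 = 55
w[4] = -4*55 + 3*(-13) = -259
w[5] = -4*(-259) + 3*55 = 1201
w[6] = -4*1201 + 3*(-259) = -5581
w[7] = -4*(-5581) + 3*1201 = 25927

25927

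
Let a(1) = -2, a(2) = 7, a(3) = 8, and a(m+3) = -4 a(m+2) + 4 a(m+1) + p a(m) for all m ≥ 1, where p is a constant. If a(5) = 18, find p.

-2

a(4) = -4 - 2p
a(5) = 48 + 15p
So 48 + 15p = 18, giving p = -2.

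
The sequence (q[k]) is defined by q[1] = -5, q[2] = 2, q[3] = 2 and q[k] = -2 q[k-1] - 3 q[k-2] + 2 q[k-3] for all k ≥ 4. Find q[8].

q[4] = -2(2) - 3(2) + 2(-5) = -20
q[5] = -2(-20) - 3(2) + 2(2) = 38
q[6] = -2(38) - 3(-20) + 2(2) = -12
q[7] = -2(-12) - 3(38) + 2(-20) = -130
q[8] = -2(-130) - 3(-12) + 2(38) = 372

372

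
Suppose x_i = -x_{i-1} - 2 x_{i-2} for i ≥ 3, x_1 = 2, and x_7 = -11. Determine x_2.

3

Let x_2 = v.
x_3 = -4 - v
x_4 = 4 - v
x_5 = 4 + 3v
x_6 = -12 - v
x_7 = 4 - 5v
So 4 - 5v = -11, giving v = 3.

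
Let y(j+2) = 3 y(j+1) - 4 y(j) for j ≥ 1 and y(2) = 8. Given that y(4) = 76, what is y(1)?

-3

Let y(1) = z.
y(3) = 24 - 4z
y(4) = 40 - 12z
So 40 - 12z = 76, giving z = -3.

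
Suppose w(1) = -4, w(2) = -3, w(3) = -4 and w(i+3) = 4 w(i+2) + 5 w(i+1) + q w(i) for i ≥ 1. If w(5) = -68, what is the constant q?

w(4) = -31 - 4q
w(5) = -144 - 19q
So -144 - 19q = -68, giving q = -4.

-4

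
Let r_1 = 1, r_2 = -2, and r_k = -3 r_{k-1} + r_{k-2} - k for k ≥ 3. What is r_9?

6514

r_3 = -3·(-2) + 1 - 3 = 4
r_4 = -3·4 + (-2) - 4 = -18
r_5 = -3·(-18) + 4 - 5 = 53
r_6 = -3·53 + (-18) - 6 = -183
r_7 = -3·(-183) + 53 - 7 = 595
r_8 = -3·595 + (-183) - 8 = -1976
r_9 = -3·(-1976) + 595 - 9 = 6514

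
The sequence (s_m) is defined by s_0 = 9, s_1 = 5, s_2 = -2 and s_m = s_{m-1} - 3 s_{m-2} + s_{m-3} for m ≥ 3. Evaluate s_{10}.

s_3 = (-2) - 3·5 + 9 = -8
s_4 = (-8) - 3·(-2) + 5 = 3
s_5 = 3 - 3·(-8) + (-2) = 25
s_6 = 25 - 3·3 + (-8) = 8
s_7 = 8 - 3·25 + 3 = -64
s_8 = (-64) - 3·8 + 25 = -63
s_9 = (-63) - 3·(-64) + 8 = 137
s_{10} = 137 - 3·(-63) + (-64) = 262

262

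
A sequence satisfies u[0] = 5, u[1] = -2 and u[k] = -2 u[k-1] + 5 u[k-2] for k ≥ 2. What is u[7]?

u[2] = -2(-2) + 5(5) = 29
u[3] = -2(29) + 5(-2) = -68
u[4] = -2(-68) + 5(29) = 281
u[5] = -2(281) + 5(-68) = -902
u[6] = -2(-902) + 5(281) = 3209
u[7] = -2(3209) + 5(-902) = -10928

-10928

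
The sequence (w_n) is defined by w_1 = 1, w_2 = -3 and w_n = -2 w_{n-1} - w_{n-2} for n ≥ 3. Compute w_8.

w_3 = -2·(-3) - 1 = 5
w_4 = -2·5 - (-3) = -7
w_5 = -2·(-7) - 5 = 9
w_6 = -2·9 - (-7) = -11
w_7 = -2·(-11) - 9 = 13
w_8 = -2·13 - (-11) = -15

-15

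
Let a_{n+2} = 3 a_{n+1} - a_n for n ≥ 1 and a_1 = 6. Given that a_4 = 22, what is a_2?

5

Let a_2 = z.
a_3 = -6 + 3z
a_4 = -18 + 8z
So -18 + 8z = 22, giving z = 5.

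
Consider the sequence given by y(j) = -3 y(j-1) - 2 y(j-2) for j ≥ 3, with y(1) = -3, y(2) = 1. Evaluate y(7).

123

y(3) = -3·1 - 2·(-3) = 3
y(4) = -3·3 - 2·1 = -11
y(5) = -3·(-11) - 2·3 = 27
y(6) = -3·27 - 2·(-11) = -59
y(7) = -3·(-59) - 2·27 = 123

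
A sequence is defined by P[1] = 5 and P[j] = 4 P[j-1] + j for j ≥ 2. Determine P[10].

P[2] = 4(5) + 2 = 22
P[3] = 4(22) + 3 = 91
P[4] = 4(91) + 4 = 368
P[5] = 4(368) + 5 = 1477
P[6] = 4(1477) + 6 = 5914
P[7] = 4(5914) + 7 = 23663
P[8] = 4(23663) + 8 = 94660
P[9] = 4(94660) + 9 = 378649
P[10] = 4(378649) + 10 = 1514606

1514606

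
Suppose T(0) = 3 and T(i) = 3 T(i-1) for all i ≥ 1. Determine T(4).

243

T(1) = 3(3) = 9
T(2) = 3(9) = 27
T(3) = 3(27) = 81
T(4) = 3(81) = 243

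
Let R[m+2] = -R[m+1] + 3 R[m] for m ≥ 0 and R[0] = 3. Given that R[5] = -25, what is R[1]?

Let R[1] = x.
R[2] = 9 - x
R[3] = -9 + 4x
R[4] = 36 - 7x
R[5] = -63 + 19x
So -63 + 19x = -25, giving x = 2.

2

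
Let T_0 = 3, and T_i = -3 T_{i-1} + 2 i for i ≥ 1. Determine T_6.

1917

T_1 = -3*3 + 2 = -7
T_2 = -3*(-7) + 4 = 25
T_3 = -3*25 + 6 = -69
T_4 = -3*(-69) + 8 = 215
T_5 = -3*215 + 10 = -635
T_6 = -3*(-635) + 12 = 1917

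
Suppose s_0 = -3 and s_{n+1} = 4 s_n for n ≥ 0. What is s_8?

s_1 = 4*(-3) = -12
s_2 = 4*(-12) = -48
s_3 = 4*(-48) = -192
s_4 = 4*(-192) = -768
s_5 = 4*(-768) = -3072
s_6 = 4*(-3072) = -12288
s_7 = 4*(-12288) = -49152
s_8 = 4*(-49152) = -196608

-196608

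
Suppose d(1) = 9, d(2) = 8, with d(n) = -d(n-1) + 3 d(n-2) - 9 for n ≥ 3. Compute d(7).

d(3) = -8 + 3(9) - 9 = 10
d(4) = -10 + 3(8) - 9 = 5
d(5) = -5 + 3(10) - 9 = 16
d(6) = -16 + 3(5) - 9 = -10
d(7) = -(-10) + 3(16) - 9 = 49

49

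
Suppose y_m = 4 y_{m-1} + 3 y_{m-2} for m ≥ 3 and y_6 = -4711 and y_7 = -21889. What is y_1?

-7

Rearranging, y_{m-2} = (y_m - 4 y_{m-1}) / 3.
y_5 = (-21889 - 4·(-4711)) / 3 = -3045/3 = -1015
y_4 = (-4711 - 4·(-1015)) / 3 = -651/3 = -217
y_3 = (-1015 - 4·(-217)) / 3 = -147/3 = -49
y_2 = (-217 - 4·(-49)) / 3 = -21/3 = -7
y_1 = (-49 - 4·(-7)) / 3 = -21/3 = -7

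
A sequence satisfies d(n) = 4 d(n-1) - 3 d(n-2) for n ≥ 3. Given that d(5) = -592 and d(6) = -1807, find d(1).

8

Rearranging, d(n-2) = (d(n) - 4 d(n-1)) / -3.
d(4) = (-1807 - 4(-592)) / -3 = 561/-3 = -187
d(3) = (-592 - 4(-187)) / -3 = 156/-3 = -52
d(2) = (-187 - 4(-52)) / -3 = 21/-3 = -7
d(1) = (-52 - 4(-7)) / -3 = -24/-3 = 8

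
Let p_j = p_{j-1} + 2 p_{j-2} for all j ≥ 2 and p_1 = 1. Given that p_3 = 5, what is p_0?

Let p_0 = w.
p_2 = 1 + 2w
p_3 = 3 + 2w
So 3 + 2w = 5, giving w = 1.

1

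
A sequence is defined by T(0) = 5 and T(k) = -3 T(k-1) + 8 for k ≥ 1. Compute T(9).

-59047

T(1) = -3(5) + 8 = -7
T(2) = -3(-7) + 8 = 29
T(3) = -3(29) + 8 = -79
T(4) = -3(-79) + 8 = 245
T(5) = -3(245) + 8 = -727
T(6) = -3(-727) + 8 = 2189
T(7) = -3(2189) + 8 = -6559
T(8) = -3(-6559) + 8 = 19685
T(9) = -3(19685) + 8 = -59047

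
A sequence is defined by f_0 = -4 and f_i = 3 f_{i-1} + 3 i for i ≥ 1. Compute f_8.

f_1 = 3*(-4) + 3 = -9
f_2 = 3*(-9) + 6 = -21
f_3 = 3*(-21) + 9 = -54
f_4 = 3*(-54) + 12 = -150
f_5 = 3*(-150) + 15 = -435
f_6 = 3*(-435) + 18 = -1287
f_7 = 3*(-1287) + 21 = -3840
f_8 = 3*(-3840) + 24 = -11496

-11496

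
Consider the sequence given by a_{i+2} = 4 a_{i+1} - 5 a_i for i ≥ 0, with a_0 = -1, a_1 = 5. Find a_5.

325

a_2 = 4·5 - 5·(-1) = 25
a_3 = 4·25 - 5·5 = 75
a_4 = 4·75 - 5·25 = 175
a_5 = 4·175 - 5·75 = 325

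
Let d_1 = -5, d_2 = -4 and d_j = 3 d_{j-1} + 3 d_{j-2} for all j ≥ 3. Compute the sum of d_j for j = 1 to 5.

d_3 = 3(-4) + 3(-5) = -27
d_4 = 3(-27) + 3(-4) = -93
d_5 = 3(-93) + 3(-27) = -360
Sum = (-5) + (-4) + (-27) + (-93) + (-360) = -489

-489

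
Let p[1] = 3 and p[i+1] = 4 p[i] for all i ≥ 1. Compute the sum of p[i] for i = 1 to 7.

p[2] = 4(3) = 12
p[3] = 4(12) = 48
p[4] = 4(48) = 192
p[5] = 4(192) = 768
p[6] = 4(768) = 3072
p[7] = 4(3072) = 12288
Sum = 3 + 12 + 48 + 192 + 768 + 3072 + 12288 = 16383

16383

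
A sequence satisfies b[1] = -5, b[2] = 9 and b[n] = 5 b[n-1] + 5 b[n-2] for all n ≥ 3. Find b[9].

972500

b[3] = 5·9 + 5·(-5) = 20
b[4] = 5·20 + 5·9 = 145
b[5] = 5·145 + 5·20 = 825
b[6] = 5·825 + 5·145 = 4850
b[7] = 5·4850 + 5·825 = 28375
b[8] = 5·28375 + 5·4850 = 166125
b[9] = 5·166125 + 5·28375 = 972500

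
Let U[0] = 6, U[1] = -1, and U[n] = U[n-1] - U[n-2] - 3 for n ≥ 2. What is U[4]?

U[2] = (-1) - 6 - 3 = -10
U[3] = (-10) - (-1) - 3 = -12
U[4] = (-12) - (-10) - 3 = -5

-5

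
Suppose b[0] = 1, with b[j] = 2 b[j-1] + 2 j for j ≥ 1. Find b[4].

68

b[1] = 2(1) + 2 = 4
b[2] = 2(4) + 4 = 12
b[3] = 2(12) + 6 = 30
b[4] = 2(30) + 8 = 68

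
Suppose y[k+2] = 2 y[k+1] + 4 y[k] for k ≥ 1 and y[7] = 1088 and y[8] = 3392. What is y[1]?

Rearranging, y[k-2] = (y[k] - 2 y[k-1]) / 4.
y[6] = (3392 - 2*1088) / 4 = 1216/4 = 304
y[5] = (1088 - 2*304) / 4 = 480/4 = 120
y[4] = (304 - 2*120) / 4 = 64/4 = 16
y[3] = (120 - 2*16) / 4 = 88/4 = 22
y[2] = (16 - 2*22) / 4 = -28/4 = -7
y[1] = (22 - 2*(-7)) / 4 = 36/4 = 9

9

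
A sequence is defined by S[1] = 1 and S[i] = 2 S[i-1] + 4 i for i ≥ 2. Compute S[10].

6608

S[2] = 2·1 + 8 = 10
S[3] = 2·10 + 12 = 32
S[4] = 2·32 + 16 = 80
S[5] = 2·80 + 20 = 180
S[6] = 2·180 + 24 = 384
S[7] = 2·384 + 28 = 796
S[8] = 2·796 + 32 = 1624
S[9] = 2·1624 + 36 = 3284
S[10] = 2·3284 + 40 = 6608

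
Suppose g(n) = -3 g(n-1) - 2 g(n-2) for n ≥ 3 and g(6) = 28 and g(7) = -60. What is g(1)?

Rearranging, g(n-2) = (g(n) + 3 g(n-1)) / -2.
g(5) = (-60 + 3(28)) / -2 = 24/-2 = -12
g(4) = (28 + 3(-12)) / -2 = -8/-2 = 4
g(3) = (-12 + 3(4)) / -2 = 0/-2 = 0
g(2) = (4 + 3(0)) / -2 = 4/-2 = -2
g(1) = (0 + 3(-2)) / -2 = -6/-2 = 3

3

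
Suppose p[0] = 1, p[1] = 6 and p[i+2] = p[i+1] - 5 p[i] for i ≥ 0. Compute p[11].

p[2] = 6 - 5*1 = 1
p[3] = 1 - 5*6 = -29
p[4] = (-29) - 5*1 = -34
p[5] = (-34) - 5*(-29) = 111
p[6] = 111 - 5*(-34) = 281
p[7] = 281 - 5*111 = -274
p[8] = (-274) - 5*281 = -1679
p[9] = (-1679) - 5*(-274) = -309
p[10] = (-309) - 5*(-1679) = 8086
p[11] = 8086 - 5*(-309) = 9631

9631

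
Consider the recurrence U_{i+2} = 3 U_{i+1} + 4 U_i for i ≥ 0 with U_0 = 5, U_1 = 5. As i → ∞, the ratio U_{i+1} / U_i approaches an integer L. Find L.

4

The characteristic equation is r^2 - 3r - 4 = 0, which factors as (r - 4)(r + 1) = 0.
So the roots are 4 and -1. Since |4| > |-1| and the coefficient of 4^i is non-zero, the ratio tends to 4.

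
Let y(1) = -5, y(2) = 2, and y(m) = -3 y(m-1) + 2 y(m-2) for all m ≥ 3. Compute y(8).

y(3) = -3·2 + 2·(-5) = -16
y(4) = -3·(-16) + 2·2 = 52
y(5) = -3·52 + 2·(-16) = -188
y(6) = -3·(-188) + 2·52 = 668
y(7) = -3·668 + 2·(-188) = -2380
y(8) = -3·(-2380) + 2·668 = 8476

8476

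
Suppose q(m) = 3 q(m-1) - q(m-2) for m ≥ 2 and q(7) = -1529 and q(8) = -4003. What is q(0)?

8

Rearranging, q(m-2) = -(q(m) - 3 q(m-1)).
q(6) = -(-4003 - 3(-1529)) = -584
q(5) = -(-1529 - 3(-584)) = -223
q(4) = -(-584 - 3(-223)) = -85
q(3) = -(-223 - 3(-85)) = -32
q(2) = -(-85 - 3(-32)) = -11
q(1) = -(-32 - 3(-11)) = -1
q(0) = -(-11 - 3(-1)) = 8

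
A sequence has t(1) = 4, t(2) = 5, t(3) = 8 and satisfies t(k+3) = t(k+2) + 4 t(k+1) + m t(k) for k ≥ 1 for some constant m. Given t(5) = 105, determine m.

t(4) = 28 + 4m
t(5) = 60 + 9m
So 60 + 9m = 105, giving m = 5.

5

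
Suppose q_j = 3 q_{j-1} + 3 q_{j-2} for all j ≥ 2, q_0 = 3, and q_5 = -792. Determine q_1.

Let q_1 = x.
q_2 = 9 + 3x
q_3 = 27 + 12x
q_4 = 108 + 45x
q_5 = 405 + 171x
So 405 + 171x = -792, giving x = -7.

-7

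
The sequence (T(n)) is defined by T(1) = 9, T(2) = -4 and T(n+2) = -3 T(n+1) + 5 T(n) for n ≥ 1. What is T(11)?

4591122

T(3) = -3·(-4) + 5·9 = 57
T(4) = -3·57 + 5·(-4) = -191
T(5) = -3·(-191) + 5·57 = 858
T(6) = -3·858 + 5·(-191) = -3529
T(7) = -3·(-3529) + 5·858 = 14877
T(8) = -3·14877 + 5·(-3529) = -62276
T(9) = -3·(-62276) + 5·14877 = 261213
T(10) = -3·261213 + 5·(-62276) = -1095019
T(11) = -3·(-1095019) + 5·261213 = 4591122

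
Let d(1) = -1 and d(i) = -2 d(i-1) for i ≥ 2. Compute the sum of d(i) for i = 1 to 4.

5

d(2) = -2(-1) = 2
d(3) = -2(2) = -4
d(4) = -2(-4) = 8
Sum = (-1) + 2 + (-4) + 8 = 5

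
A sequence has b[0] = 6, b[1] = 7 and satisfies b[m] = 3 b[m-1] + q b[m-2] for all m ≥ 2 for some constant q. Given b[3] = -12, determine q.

b[2] = 21 + 6q
b[3] = 63 + 25q
So 63 + 25q = -12, giving q = -3.

-3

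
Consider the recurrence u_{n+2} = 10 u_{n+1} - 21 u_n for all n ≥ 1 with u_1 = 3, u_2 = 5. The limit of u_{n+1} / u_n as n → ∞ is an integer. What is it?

The characteristic equation is r^2 - 10r + 21 = 0, which factors as (r - 7)(r - 3) = 0.
So the roots are 7 and 3. Since |7| > |3| and the coefficient of 7^n is non-zero, the ratio tends to 7.

7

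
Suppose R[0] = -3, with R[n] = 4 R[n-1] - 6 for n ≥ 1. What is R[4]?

R[1] = 4*(-3) - 6 = -18
R[2] = 4*(-18) - 6 = -78
R[3] = 4*(-78) - 6 = -318
R[4] = 4*(-318) - 6 = -1278

-1278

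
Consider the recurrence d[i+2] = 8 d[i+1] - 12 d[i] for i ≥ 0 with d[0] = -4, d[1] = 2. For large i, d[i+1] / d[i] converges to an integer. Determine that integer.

The characteristic equation is r^2 - 8r + 12 = 0, which factors as (r - 6)(r - 2) = 0.
So the roots are 6 and 2. Since |6| > |2| and the coefficient of 6^i is non-zero, the ratio tends to 6.

6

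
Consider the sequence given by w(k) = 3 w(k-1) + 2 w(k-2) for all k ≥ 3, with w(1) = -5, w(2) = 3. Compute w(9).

1207

w(3) = 3·3 + 2·(-5) = -1
w(4) = 3·(-1) + 2·3 = 3
w(5) = 3·3 + 2·(-1) = 7
w(6) = 3·7 + 2·3 = 27
w(7) = 3·27 + 2·7 = 95
w(8) = 3·95 + 2·27 = 339
w(9) = 3·339 + 2·95 = 1207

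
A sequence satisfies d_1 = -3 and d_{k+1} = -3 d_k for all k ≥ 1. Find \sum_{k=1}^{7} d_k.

d_2 = -3(-3) = 9
d_3 = -3(9) = -27
d_4 = -3(-27) = 81
d_5 = -3(81) = -243
d_6 = -3(-243) = 729
d_7 = -3(729) = -2187
Sum = (-3) + 9 + (-27) + 81 + (-243) + 729 + (-2187) = -1641

-1641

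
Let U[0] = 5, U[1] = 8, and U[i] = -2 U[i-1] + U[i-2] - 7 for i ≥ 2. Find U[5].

U[2] = -2(8) + 5 - 7 = -18
U[3] = -2(-18) + 8 - 7 = 37
U[4] = -2(37) + (-18) - 7 = -99
U[5] = -2(-99) + 37 - 7 = 228

228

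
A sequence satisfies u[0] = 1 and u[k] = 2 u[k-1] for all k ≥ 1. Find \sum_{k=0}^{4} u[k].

u[1] = 2*1 = 2
u[2] = 2*2 = 4
u[3] = 2*4 = 8
u[4] = 2*8 = 16
Sum = 1 + 2 + 4 + 8 + 16 = 31

31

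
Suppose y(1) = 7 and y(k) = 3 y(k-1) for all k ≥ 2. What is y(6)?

y(2) = 3·7 = 21
y(3) = 3·21 = 63
y(4) = 3·63 = 189
y(5) = 3·189 = 567
y(6) = 3·567 = 1701

1701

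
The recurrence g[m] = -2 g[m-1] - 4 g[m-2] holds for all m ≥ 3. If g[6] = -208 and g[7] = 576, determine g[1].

9

Rearranging, g[m-2] = (g[m] + 2 g[m-1]) / -4.
g[5] = (576 + 2*(-208)) / -4 = 160/-4 = -40
g[4] = (-208 + 2*(-40)) / -4 = -288/-4 = 72
g[3] = (-40 + 2*72) / -4 = 104/-4 = -26
g[2] = (72 + 2*(-26)) / -4 = 20/-4 = -5
g[1] = (-26 + 2*(-5)) / -4 = -36/-4 = 9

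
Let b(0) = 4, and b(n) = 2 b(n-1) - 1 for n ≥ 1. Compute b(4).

49

b(1) = 2·4 - 1 = 7
b(2) = 2·7 - 1 = 13
b(3) = 2·13 - 1 = 25
b(4) = 2·25 - 1 = 49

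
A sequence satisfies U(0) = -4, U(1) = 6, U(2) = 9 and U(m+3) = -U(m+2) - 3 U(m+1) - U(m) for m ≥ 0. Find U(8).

U(3) = -9 - 3(6) - (-4) = -23
U(4) = -(-23) - 3(9) - 6 = -10
U(5) = -(-10) - 3(-23) - 9 = 70
U(6) = -70 - 3(-10) - (-23) = -17
U(7) = -(-17) - 3(70) - (-10) = -183
U(8) = -(-183) - 3(-17) - 70 = 164

164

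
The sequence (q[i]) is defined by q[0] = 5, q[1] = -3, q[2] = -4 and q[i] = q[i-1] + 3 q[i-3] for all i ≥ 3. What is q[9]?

68

q[3] = (-4) + 3*5 = 11
q[4] = 11 + 3*(-3) = 2
q[5] = 2 + 3*(-4) = -10
q[6] = (-10) + 3*11 = 23
q[7] = 23 + 3*2 = 29
q[8] = 29 + 3*(-10) = -1
q[9] = (-1) + 3*23 = 68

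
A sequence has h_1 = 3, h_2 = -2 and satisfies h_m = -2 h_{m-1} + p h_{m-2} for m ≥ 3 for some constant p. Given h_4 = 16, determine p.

-3

h_3 = 4 + 3p
h_4 = -8 - 8p
So -8 - 8p = 16, giving p = -3.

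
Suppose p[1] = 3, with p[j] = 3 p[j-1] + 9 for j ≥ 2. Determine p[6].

1818

p[2] = 3(3) + 9 = 18
p[3] = 3(18) + 9 = 63
p[4] = 3(63) + 9 = 198
p[5] = 3(198) + 9 = 603
p[6] = 3(603) + 9 = 1818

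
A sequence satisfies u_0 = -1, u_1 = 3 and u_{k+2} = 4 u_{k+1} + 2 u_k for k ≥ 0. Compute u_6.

4040

u_2 = 4·3 + 2·(-1) = 10
u_3 = 4·10 + 2·3 = 46
u_4 = 4·46 + 2·10 = 204
u_5 = 4·204 + 2·46 = 908
u_6 = 4·908 + 2·204 = 4040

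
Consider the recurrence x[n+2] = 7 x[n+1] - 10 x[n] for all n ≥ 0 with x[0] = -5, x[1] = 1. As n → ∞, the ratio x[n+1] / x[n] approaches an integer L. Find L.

The characteristic equation is r^2 - 7r + 10 = 0, which factors as (r - 5)(r - 2) = 0.
So the roots are 5 and 2. Since |5| > |2| and the coefficient of 5^n is non-zero, the ratio tends to 5.

5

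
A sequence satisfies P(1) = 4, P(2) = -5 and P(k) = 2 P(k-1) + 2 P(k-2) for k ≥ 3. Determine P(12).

P(3) = 2(-5) + 2(4) = -2
P(4) = 2(-2) + 2(-5) = -14
P(5) = 2(-14) + 2(-2) = -32
P(6) = 2(-32) + 2(-14) = -92
P(7) = 2(-92) + 2(-32) = -248
P(8) = 2(-248) + 2(-92) = -680
P(9) = 2(-680) + 2(-248) = -1856
P(10) = 2(-1856) + 2(-680) = -5072
P(11) = 2(-5072) + 2(-1856) = -13856
P(12) = 2(-13856) + 2(-5072) = -37856

-37856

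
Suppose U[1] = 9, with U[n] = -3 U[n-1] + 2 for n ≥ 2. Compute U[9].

U[2] = -3(9) + 2 = -25
U[3] = -3(-25) + 2 = 77
U[4] = -3(77) + 2 = -229
U[5] = -3(-229) + 2 = 689
U[6] = -3(689) + 2 = -2065
U[7] = -3(-2065) + 2 = 6197
U[8] = -3(6197) + 2 = -18589
U[9] = -3(-18589) + 2 = 55769

55769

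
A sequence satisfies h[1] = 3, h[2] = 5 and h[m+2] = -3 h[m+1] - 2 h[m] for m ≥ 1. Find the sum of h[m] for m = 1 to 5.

-77

h[3] = -3*5 - 2*3 = -21
h[4] = -3*(-21) - 2*5 = 53
h[5] = -3*53 - 2*(-21) = -117
Sum = 3 + 5 + (-21) + 53 + (-117) = -77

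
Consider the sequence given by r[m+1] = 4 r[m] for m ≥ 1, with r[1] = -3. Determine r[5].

-768

r[2] = 4*(-3) = -12
r[3] = 4*(-12) = -48
r[4] = 4*(-48) = -192
r[5] = 4*(-192) = -768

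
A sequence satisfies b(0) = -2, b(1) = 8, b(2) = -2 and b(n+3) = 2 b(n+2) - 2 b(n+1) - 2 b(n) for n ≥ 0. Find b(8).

b(3) = 2(-2) - 2(8) - 2(-2) = -16
b(4) = 2(-16) - 2(-2) - 2(8) = -44
b(5) = 2(-44) - 2(-16) - 2(-2) = -52
b(6) = 2(-52) - 2(-44) - 2(-16) = 16
b(7) = 2(16) - 2(-52) - 2(-44) = 224
b(8) = 2(224) - 2(16) - 2(-52) = 520

520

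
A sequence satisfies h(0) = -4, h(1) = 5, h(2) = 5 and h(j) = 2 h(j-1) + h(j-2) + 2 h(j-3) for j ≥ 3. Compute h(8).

1381

h(3) = 2·5 + 5 + 2·(-4) = 7
h(4) = 2·7 + 5 + 2·5 = 29
h(5) = 2·29 + 7 + 2·5 = 75
h(6) = 2·75 + 29 + 2·7 = 193
h(7) = 2·193 + 75 + 2·29 = 519
h(8) = 2·519 + 193 + 2·75 = 1381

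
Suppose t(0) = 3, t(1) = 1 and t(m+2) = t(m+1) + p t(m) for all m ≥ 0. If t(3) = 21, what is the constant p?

5

t(2) = 1 + 3p
t(3) = 1 + 4p
So 1 + 4p = 21, giving p = 5.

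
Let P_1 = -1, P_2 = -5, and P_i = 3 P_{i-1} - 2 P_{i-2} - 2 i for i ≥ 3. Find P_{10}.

P_3 = 3(-5) - 2(-1) - 6 = -19
P_4 = 3(-19) - 2(-5) - 8 = -55
P_5 = 3(-55) - 2(-19) - 10 = -137
P_6 = 3(-137) - 2(-55) - 12 = -313
P_7 = 3(-313) - 2(-137) - 14 = -679
P_8 = 3(-679) - 2(-313) - 16 = -1427
P_9 = 3(-1427) - 2(-679) - 18 = -2941
P_{10} = 3(-2941) - 2(-1427) - 20 = -5989

-5989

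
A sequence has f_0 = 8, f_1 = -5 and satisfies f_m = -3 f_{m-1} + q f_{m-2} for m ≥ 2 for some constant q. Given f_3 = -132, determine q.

f_2 = 15 + 8q
f_3 = -45 - 29q
So -45 - 29q = -132, giving q = 3.

3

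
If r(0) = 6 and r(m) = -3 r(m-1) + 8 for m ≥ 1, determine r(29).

The fixed point is 8/(1 + 3) = 2, so r(m) - 2 = -3(r(m-1) - 2).
Hence r(m) = 4·(-3)^m + 2.
r(29) = 4·(-3)^{29} + 2 = 4·-68630377364883 + 2 = -274521509459530.

-274521509459530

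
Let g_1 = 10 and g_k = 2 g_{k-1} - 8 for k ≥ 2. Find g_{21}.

The fixed point is -8/(1 - 2) = 8, so g_k - 8 = 2(g_{k-1} - 8).
Hence g_k = 2·2^{k-1} + 8.
g_{21} = 2·2^{20} + 8 = 2·1048576 + 8 = 2097160.

2097160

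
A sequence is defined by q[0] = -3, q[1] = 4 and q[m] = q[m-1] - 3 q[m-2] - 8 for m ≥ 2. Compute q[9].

-531

q[2] = 4 - 3(-3) - 8 = 5
q[3] = 5 - 3(4) - 8 = -15
q[4] = (-15) - 3(5) - 8 = -38
q[5] = (-38) - 3(-15) - 8 = -1
q[6] = (-1) - 3(-38) - 8 = 105
q[7] = 105 - 3(-1) - 8 = 100
q[8] = 100 - 3(105) - 8 = -223
q[9] = (-223) - 3(100) - 8 = -531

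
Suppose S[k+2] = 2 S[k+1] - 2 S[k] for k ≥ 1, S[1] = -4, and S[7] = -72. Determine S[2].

5

Let S[2] = z.
S[3] = 8 + 2z
S[4] = 16 + 2z
S[5] = 16
S[6] = -4z
S[7] = -32 - 8z
So -32 - 8z = -72, giving z = 5.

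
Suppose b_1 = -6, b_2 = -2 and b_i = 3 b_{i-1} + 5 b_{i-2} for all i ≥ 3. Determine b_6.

-2192

b_3 = 3(-2) + 5(-6) = -36
b_4 = 3(-36) + 5(-2) = -118
b_5 = 3(-118) + 5(-36) = -534
b_6 = 3(-534) + 5(-118) = -2192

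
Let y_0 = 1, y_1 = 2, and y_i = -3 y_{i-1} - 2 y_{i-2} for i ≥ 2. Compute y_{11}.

y_2 = -3·2 - 2·1 = -8
y_3 = -3·(-8) - 2·2 = 20
y_4 = -3·20 - 2·(-8) = -44
y_5 = -3·(-44) - 2·20 = 92
y_6 = -3·92 - 2·(-44) = -188
y_7 = -3·(-188) - 2·92 = 380
y_8 = -3·380 - 2·(-188) = -764
y_9 = -3·(-764) - 2·380 = 1532
y_{10} = -3·1532 - 2·(-764) = -3068
y_{11} = -3·(-3068) - 2·1532 = 6140

6140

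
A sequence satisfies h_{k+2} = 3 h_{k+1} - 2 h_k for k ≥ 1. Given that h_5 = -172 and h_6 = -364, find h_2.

Rearranging, h_{k-2} = (h_k - 3 h_{k-1}) / -2.
h_4 = (-364 - 3*(-172)) / -2 = 152/-2 = -76
h_3 = (-172 - 3*(-76)) / -2 = 56/-2 = -28
h_2 = (-76 - 3*(-28)) / -2 = 8/-2 = -4

-4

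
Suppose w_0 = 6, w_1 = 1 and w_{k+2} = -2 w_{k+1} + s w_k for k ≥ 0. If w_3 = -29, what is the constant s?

3

w_2 = -2 + 6s
w_3 = 4 - 11s
So 4 - 11s = -29, giving s = 3.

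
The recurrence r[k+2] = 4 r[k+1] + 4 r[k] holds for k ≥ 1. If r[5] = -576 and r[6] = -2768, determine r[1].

Rearranging, r[k-2] = (r[k] - 4 r[k-1]) / 4.
r[4] = (-2768 - 4·(-576)) / 4 = -464/4 = -116
r[3] = (-576 - 4·(-116)) / 4 = -112/4 = -28
r[2] = (-116 - 4·(-28)) / 4 = -4/4 = -1
r[1] = (-28 - 4·(-1)) / 4 = -24/4 = -6

-6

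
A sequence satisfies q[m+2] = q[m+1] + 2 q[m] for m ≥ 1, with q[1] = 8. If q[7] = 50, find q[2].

Let q[2] = x.
q[3] = 16 + x
q[4] = 16 + 3x
q[5] = 48 + 5x
q[6] = 80 + 11x
q[7] = 176 + 21x
So 176 + 21x = 50, giving x = -6.

-6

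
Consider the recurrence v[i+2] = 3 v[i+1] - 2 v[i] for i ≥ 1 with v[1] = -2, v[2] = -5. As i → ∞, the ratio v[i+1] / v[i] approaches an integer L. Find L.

The characteristic equation is r^2 - 3r + 2 = 0, which factors as (r - 2)(r - 1) = 0.
So the roots are 2 and 1. Since |2| > |1| and the coefficient of 2^i is non-zero, the ratio tends to 2.

2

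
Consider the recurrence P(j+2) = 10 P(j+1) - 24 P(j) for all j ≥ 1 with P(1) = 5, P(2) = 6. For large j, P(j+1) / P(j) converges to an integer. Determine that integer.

6

The characteristic equation is r^2 - 10r + 24 = 0, which factors as (r - 6)(r - 4) = 0.
So the roots are 6 and 4. Since |6| > |4| and the coefficient of 6^j is non-zero, the ratio tends to 6.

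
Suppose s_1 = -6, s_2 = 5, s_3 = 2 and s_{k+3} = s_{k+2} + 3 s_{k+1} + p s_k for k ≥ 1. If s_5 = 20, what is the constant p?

3

s_4 = 17 - 6p
s_5 = 23 - p
So 23 - p = 20, giving p = 3.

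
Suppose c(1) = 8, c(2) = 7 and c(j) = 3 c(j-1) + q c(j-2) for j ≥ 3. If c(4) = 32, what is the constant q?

-1

c(3) = 21 + 8q
c(4) = 63 + 31q
So 63 + 31q = 32, giving q = -1.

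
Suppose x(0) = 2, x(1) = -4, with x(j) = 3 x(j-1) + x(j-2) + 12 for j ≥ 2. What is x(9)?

23558

x(2) = 3*(-4) + 2 + 12 = 2
x(3) = 3*2 + (-4) + 12 = 14
x(4) = 3*14 + 2 + 12 = 56
x(5) = 3*56 + 14 + 12 = 194
x(6) = 3*194 + 56 + 12 = 650
x(7) = 3*650 + 194 + 12 = 2156
x(8) = 3*2156 + 650 + 12 = 7130
x(9) = 3*7130 + 2156 + 12 = 23558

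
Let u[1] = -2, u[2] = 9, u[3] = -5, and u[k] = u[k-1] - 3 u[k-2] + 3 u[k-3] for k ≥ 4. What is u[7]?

-23

u[4] = (-5) - 3*9 + 3*(-2) = -38
u[5] = (-38) - 3*(-5) + 3*9 = 4
u[6] = 4 - 3*(-38) + 3*(-5) = 103
u[7] = 103 - 3*4 + 3*(-38) = -23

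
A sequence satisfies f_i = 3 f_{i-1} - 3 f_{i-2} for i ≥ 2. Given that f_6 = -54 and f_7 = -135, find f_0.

Rearranging, f_{i-2} = (f_i - 3 f_{i-1}) / -3.
f_5 = (-135 - 3(-54)) / -3 = 27/-3 = -9
f_4 = (-54 - 3(-9)) / -3 = -27/-3 = 9
f_3 = (-9 - 3(9)) / -3 = -36/-3 = 12
f_2 = (9 - 3(12)) / -3 = -27/-3 = 9
f_1 = (12 - 3(9)) / -3 = -15/-3 = 5
f_0 = (9 - 3(5)) / -3 = -6/-3 = 2

2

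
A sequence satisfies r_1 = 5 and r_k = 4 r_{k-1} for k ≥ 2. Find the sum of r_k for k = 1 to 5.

r_2 = 4·5 = 20
r_3 = 4·20 = 80
r_4 = 4·80 = 320
r_5 = 4·320 = 1280
Sum = 5 + 20 + 80 + 320 + 1280 = 1705

1705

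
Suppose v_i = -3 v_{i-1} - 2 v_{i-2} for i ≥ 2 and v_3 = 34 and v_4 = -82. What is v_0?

8

Rearranging, v_{i-2} = (v_i + 3 v_{i-1}) / -2.
v_2 = (-82 + 3·34) / -2 = 20/-2 = -10
v_1 = (34 + 3·(-10)) / -2 = 4/-2 = -2
v_0 = (-10 + 3·(-2)) / -2 = -16/-2 = 8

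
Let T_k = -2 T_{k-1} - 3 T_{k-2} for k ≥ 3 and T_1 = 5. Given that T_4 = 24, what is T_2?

-6

Let T_2 = z.
T_3 = -15 - 2z
T_4 = 30 + z
So 30 + z = 24, giving z = -6.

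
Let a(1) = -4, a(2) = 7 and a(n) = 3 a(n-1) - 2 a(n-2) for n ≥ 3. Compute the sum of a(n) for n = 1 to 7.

1292

a(3) = 3*7 - 2*(-4) = 29
a(4) = 3*29 - 2*7 = 73
a(5) = 3*73 - 2*29 = 161
a(6) = 3*161 - 2*73 = 337
a(7) = 3*337 - 2*161 = 689
Sum = (-4) + 7 + 29 + 73 + 161 + 337 + 689 = 1292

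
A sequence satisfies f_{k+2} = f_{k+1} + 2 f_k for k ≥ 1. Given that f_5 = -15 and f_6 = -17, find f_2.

Rearranging, f_{k-2} = (f_k - f_{k-1}) / 2.
f_4 = (-17 - (-15)) / 2 = -2/2 = -1
f_3 = (-15 - (-1)) / 2 = -14/2 = -7
f_2 = (-1 - (-7)) / 2 = 6/2 = 3

3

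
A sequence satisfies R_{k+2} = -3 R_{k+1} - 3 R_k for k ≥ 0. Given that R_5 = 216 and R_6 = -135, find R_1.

9

Rearranging, R_{k-2} = (R_k + 3 R_{k-1}) / -3.
R_4 = (-135 + 3·216) / -3 = 513/-3 = -171
R_3 = (216 + 3·(-171)) / -3 = -297/-3 = 99
R_2 = (-171 + 3·99) / -3 = 126/-3 = -42
R_1 = (99 + 3·(-42)) / -3 = -27/-3 = 9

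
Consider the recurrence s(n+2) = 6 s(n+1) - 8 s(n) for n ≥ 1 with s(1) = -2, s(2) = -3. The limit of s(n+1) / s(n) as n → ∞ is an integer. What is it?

The characteristic equation is r^2 - 6r + 8 = 0, which factors as (r - 4)(r - 2) = 0.
So the roots are 4 and 2. Since |4| > |2| and the coefficient of 4^n is non-zero, the ratio tends to 4.

4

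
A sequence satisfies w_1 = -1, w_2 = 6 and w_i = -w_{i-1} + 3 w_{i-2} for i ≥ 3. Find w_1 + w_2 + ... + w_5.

w_3 = -6 + 3·(-1) = -9
w_4 = -(-9) + 3·6 = 27
w_5 = -27 + 3·(-9) = -54
Sum = (-1) + 6 + (-9) + 27 + (-54) = -31

-31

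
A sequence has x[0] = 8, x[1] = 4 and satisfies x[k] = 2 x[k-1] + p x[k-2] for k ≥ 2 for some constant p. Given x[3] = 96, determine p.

4

x[2] = 8 + 8p
x[3] = 16 + 20p
So 16 + 20p = 96, giving p = 4.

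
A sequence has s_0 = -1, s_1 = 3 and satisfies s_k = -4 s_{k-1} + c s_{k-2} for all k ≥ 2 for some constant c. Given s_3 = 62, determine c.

2

s_2 = -12 - c
s_3 = 48 + 7c
So 48 + 7c = 62, giving c = 2.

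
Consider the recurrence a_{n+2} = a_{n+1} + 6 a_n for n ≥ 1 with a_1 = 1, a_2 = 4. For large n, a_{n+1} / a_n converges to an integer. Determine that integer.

3

The characteristic equation is r^2 - r - 6 = 0, which factors as (r - 3)(r + 2) = 0.
So the roots are 3 and -2. Since |3| > |-2| and the coefficient of 3^n is non-zero, the ratio tends to 3.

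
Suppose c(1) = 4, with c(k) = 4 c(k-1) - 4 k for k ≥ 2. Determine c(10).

c(2) = 4*4 - 8 = 8
c(3) = 4*8 - 12 = 20
c(4) = 4*20 - 16 = 64
c(5) = 4*64 - 20 = 236
c(6) = 4*236 - 24 = 920
c(7) = 4*920 - 28 = 3652
c(8) = 4*3652 - 32 = 14576
c(9) = 4*14576 - 36 = 58268
c(10) = 4*58268 - 40 = 233032

233032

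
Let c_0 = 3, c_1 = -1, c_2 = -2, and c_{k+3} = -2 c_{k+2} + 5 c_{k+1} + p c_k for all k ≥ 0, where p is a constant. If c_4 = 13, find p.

-3

c_3 = -1 + 3p
c_4 = -8 - 7p
So -8 - 7p = 13, giving p = -3.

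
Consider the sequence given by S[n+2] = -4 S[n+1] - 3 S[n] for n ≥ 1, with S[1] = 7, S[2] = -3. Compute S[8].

S[3] = -4·(-3) - 3·7 = -9
S[4] = -4·(-9) - 3·(-3) = 45
S[5] = -4·45 - 3·(-9) = -153
S[6] = -4·(-153) - 3·45 = 477
S[7] = -4·477 - 3·(-153) = -1449
S[8] = -4·(-1449) - 3·477 = 4365

4365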